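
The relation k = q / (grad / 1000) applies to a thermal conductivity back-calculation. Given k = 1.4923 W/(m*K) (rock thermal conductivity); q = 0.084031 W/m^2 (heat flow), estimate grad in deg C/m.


grad = q / k * 1000
grad = 0.084031 / 1.4923 * 1000
grad = 56.30972 deg C/km
Convert: 56.30972 deg C/km * 0.001 = 0.056310 deg C/m
grad = 0.056310 deg C/m


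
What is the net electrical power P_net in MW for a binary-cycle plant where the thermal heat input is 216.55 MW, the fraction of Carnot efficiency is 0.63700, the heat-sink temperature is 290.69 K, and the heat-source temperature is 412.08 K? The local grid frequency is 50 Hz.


Step 1: eta = (1 - Tc/Th)*f = (1 - 290.69/412.08)*0.637 = 0.1876466
Step 2: P_net = eta * Q_in = 0.1876466 * 216.55 = 40.635 MW
P_net = 40.635 MW


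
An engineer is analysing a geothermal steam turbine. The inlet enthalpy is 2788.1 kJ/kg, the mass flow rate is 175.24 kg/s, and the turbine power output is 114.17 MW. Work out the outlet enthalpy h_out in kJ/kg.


h_out = h_in - P * 1000 / mdot
h_out = 2788.1 - 114.17 * 1000 / 175.24
h_out = 2136.6 kJ/kg


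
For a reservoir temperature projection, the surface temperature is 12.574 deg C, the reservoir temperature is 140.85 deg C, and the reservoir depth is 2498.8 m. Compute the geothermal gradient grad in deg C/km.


grad = (T_res - T_surf) / d * 1000
grad = (140.85 - 12.574) / 2498.8 * 1000
grad = 51.335 deg C/km


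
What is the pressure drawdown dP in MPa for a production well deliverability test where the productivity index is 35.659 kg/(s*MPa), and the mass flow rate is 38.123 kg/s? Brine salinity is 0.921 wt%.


dP = mdot * 1000 / PI
dP = 38.123 * 1000 / 35.659
dP = 1069.099 kPa
Convert: 1069.099 kPa * 0.001 = 1.0691 MPa
dP = 1.0691 MPa


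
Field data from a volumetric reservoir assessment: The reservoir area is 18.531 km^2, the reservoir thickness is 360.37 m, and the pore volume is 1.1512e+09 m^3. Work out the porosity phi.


phi = Vp / (A * 1e6 * hr)
phi = 1.1512e+09 / (18.531 * 1e6 * 360.37)
phi = 0.17239


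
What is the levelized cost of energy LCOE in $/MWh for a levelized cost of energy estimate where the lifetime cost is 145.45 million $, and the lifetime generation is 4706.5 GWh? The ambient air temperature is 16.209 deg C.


LCOE = C_tot / E_tot * 100
LCOE = 145.45 / 4706.5 * 100
LCOE = 3.090407 cents/kWh
Convert: 3.090407 cents/kWh * 10.0 = 30.904 $/MWh
LCOE = 30.904 $/MWh


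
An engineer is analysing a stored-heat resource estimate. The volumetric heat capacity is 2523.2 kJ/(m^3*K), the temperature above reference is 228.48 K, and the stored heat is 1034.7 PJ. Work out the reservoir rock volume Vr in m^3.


Vr = Q_s * 1e12 / (rhoc * dT)
Vr = 1034.7 * 1e12 / (2523.2 * 228.48)
Vr = 1.7948e+09 m^3


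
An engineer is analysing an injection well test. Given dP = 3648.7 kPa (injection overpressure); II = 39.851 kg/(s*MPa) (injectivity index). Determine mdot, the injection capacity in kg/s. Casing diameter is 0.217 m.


mdot = II * dP / 1000
mdot = 39.851 * 3648.7 / 1000
mdot = 145.40 kg/s


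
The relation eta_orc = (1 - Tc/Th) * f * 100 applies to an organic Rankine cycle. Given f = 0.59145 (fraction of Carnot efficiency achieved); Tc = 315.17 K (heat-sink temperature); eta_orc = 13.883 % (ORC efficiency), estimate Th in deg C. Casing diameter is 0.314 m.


Th = Tc / (1 - (eta_orc/100)/f)
Th = 315.17 / (1 - (13.883/100)/0.59145)
Th = 411.8406 K
Convert to deg C: 411.8406 - 273.15 = 138.69 deg C
Th = 138.69 deg C


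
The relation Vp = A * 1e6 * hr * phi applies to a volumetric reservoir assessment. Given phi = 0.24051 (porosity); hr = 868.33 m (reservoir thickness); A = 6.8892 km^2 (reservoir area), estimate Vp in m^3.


Vp = A * 1e6 * hr * phi
Vp = 6.8892 * 1e6 * 868.33 * 0.24051
Vp = 1.4388e+09 m^3


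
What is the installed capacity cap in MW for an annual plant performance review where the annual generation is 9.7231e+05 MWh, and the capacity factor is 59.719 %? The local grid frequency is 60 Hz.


cap = E_a / (CF/100 * 8760)
cap = 9.7231e+05 / (59.719/100 * 8760)
cap = 185.86 MW


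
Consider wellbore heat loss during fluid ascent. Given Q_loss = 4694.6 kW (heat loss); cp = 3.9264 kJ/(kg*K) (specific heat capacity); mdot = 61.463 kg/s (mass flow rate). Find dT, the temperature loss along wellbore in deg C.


dT = Q_loss / (mdot * cp)
dT = 4694.6 / (61.463 * 3.9264)
dT = 19.45317 K
Convert (temperature difference, 1 K = 1 deg C): 19.45317 K = 19.45317 deg C
dT = 19.453 deg C


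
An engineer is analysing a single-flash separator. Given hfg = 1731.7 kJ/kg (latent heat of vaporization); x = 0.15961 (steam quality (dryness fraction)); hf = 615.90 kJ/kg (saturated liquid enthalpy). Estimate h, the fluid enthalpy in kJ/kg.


h = hf + x * hfg
h = 615.90 + 0.15961 * 1731.7
h = 892.30 kJ/kg


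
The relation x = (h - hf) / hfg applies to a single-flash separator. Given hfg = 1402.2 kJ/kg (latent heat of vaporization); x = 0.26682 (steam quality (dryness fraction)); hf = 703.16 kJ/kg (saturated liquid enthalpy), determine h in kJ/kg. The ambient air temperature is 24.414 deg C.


h = hf + x * hfg
h = 703.16 + 0.26682 * 1402.2
h = 1077.3 kJ/kg


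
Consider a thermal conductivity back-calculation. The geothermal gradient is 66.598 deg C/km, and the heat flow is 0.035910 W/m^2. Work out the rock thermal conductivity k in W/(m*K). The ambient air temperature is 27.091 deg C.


k = q / (grad / 1000)
k = 0.035910 / (66.598 / 1000)
k = 0.53921 W/(m*K)


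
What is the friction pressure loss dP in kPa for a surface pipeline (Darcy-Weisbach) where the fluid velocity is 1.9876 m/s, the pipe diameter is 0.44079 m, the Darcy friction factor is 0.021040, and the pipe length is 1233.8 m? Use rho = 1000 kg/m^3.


dP = f * (L/D) * (rho*vel^2/2) / 1000
dP = 0.021040 * (1233.8/0.44079) * (1000*1.9876^2/2) / 1000
dP = 116.33 kPa


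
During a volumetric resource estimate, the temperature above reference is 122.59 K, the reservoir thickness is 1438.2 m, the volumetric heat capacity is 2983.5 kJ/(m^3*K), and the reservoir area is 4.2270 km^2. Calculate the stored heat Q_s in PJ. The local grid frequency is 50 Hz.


Step 1: Vr = A*1e6*hr = 4.227*1e6*1438.2 = 6.079271e+09 m^3
Step 2: Q_s = Vr*rhoc*dT/1e12 = 6.079271e+09*2983.5*122.59/1e12 = 2223.5 PJ
Q_s = 2223.5 PJ


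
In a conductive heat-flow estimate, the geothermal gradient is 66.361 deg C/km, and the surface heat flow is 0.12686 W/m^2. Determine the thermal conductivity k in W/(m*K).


k = q * 1000 / grad
k = 0.12686 * 1000 / 66.361
k = 1.9117 W/(m*K)


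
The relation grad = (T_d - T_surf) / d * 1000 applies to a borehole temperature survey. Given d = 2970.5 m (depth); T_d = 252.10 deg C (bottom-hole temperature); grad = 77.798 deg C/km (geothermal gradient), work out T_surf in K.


T_surf = T_d - grad * d / 1000
T_surf = 252.10 - 77.798 * 2970.5 / 1000
T_surf = 21.00104 deg C
Convert to K: 21.00104 + 273.15 = 294.15 K
T_surf = 294.15 K


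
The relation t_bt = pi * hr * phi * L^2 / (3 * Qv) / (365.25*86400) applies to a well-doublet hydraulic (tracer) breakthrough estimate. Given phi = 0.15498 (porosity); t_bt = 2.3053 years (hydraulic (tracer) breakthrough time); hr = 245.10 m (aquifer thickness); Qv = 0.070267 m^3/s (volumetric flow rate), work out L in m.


L = sqrt(t_bt*365.25*86400*3*Qv / (pi*hr*phi))
L = sqrt(2.3053*365.25*86400*3*0.070267 / (pi*245.10*0.15498))
L = 358.48 m


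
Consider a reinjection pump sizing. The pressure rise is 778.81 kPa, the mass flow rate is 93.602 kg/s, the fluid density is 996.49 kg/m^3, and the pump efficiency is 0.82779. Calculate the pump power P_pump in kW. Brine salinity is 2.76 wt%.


P_pump = mdot * dP / (rho * eta)
P_pump = 93.602 * 778.81 / (996.49 * 0.82779)
P_pump = 88.374 kW


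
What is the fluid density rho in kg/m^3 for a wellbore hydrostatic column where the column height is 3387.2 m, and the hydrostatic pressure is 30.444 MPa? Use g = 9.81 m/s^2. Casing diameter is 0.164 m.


rho = P * 1e6 / (g * h)
rho = 30.444 * 1e6 / (9.81 * 3387.2)
rho = 916.20 kg/m^3


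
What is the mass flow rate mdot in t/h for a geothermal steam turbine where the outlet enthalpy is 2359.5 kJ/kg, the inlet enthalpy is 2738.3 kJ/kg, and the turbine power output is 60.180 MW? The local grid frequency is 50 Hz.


mdot = P * 1000 / (h_in - h_out)
mdot = 60.180 * 1000 / (2738.3 - 2359.5)
mdot = 158.8701 kg/s
Convert: 158.8701 kg/s * 3.6 = 571.93 t/h
mdot = 571.93 t/h


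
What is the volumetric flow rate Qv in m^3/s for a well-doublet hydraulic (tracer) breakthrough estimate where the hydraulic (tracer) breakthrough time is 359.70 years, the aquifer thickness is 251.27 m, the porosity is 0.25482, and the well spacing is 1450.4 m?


Qv = pi*hr*phi*L^2 / (3*t_bt*365.25*86400)
Qv = pi*251.27*0.25482*1450.4^2 / (3*359.70*365.25*86400)
Qv = 0.012426 m^3/s


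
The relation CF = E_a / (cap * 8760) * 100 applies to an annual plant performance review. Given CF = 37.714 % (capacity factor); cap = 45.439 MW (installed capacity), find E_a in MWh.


E_a = CF / 100 * cap * 8760
E_a = 37.714 / 100 * 45.439 * 8760
E_a = 1.5012e+05 MWh


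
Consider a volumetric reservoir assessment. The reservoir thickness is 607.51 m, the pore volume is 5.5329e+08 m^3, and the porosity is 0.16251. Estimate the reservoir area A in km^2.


A = Vp / (1e6 * hr * phi)
A = 5.5329e+08 / (1e6 * 607.51 * 0.16251)
A = 5.6043 km^2


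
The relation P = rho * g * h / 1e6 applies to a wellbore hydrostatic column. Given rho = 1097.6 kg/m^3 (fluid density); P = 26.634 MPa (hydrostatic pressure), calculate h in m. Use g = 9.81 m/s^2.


h = P * 1e6 / (g * rho)
h = 26.634 * 1e6 / (9.81 * 1097.6)
h = 2473.6 m


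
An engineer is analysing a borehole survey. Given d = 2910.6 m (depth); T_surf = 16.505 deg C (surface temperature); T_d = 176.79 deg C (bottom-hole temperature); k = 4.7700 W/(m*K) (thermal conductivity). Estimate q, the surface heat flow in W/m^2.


Step 1: grad = (T_d - T_surf)/d * 1000 = (176.79 - 16.505)/2910.6 * 1000 = 55.06940 deg C/km
Step 2: q = k * grad / 1000 = 4.77 * 55.06940 / 1000 = 0.26268 W/m^2
q = 0.26268 W/m^2


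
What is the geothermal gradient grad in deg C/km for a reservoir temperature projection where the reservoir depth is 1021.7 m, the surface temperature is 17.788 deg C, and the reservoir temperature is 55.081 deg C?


grad = (T_res - T_surf) / d * 1000
grad = (55.081 - 17.788) / 1021.7 * 1000
grad = 36.501 deg C/km


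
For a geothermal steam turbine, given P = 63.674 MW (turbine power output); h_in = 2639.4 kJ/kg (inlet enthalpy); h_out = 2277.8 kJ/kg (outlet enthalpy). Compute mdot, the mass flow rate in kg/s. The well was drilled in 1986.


mdot = P * 1000 / (h_in - h_out)
mdot = 63.674 * 1000 / (2639.4 - 2277.8)
mdot = 176.09 kg/s


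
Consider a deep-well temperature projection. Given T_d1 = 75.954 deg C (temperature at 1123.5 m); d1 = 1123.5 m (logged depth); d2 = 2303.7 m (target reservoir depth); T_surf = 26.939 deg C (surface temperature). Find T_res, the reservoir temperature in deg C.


Step 1: grad = (T_d1 - T_surf)/d1 * 1000 = (75.954 - 26.939)/1123.5 * 1000 = 43.62706 deg C/km
Step 2: T_res = T_surf + grad*d2/1000 = 26.939 + 43.62706*2303.7/1000 = 127.44 deg C
T_res = 127.44 deg C


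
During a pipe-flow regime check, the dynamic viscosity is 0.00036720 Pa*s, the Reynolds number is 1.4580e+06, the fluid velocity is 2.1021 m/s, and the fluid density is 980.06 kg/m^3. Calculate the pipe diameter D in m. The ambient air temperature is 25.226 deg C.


D = Re * mu / (rho * vel)
D = 1.4580e+06 * 0.00036720 / (980.06 * 2.1021)
D = 0.25987 m


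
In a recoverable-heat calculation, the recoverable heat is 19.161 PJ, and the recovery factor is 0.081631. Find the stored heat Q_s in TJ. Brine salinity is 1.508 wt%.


Q_s = Q_rec / RF
Q_s = 19.161 / 0.081631
Q_s = 234.7270 PJ
Convert: 234.7270 PJ * 1000.0 = 2.3473e+05 TJ
Q_s = 2.3473e+05 TJ


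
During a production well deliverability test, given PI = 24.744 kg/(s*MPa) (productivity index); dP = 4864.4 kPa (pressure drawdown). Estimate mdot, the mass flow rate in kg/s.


mdot = PI * dP / 1000
mdot = 24.744 * 4864.4 / 1000
mdot = 120.36 kg/s


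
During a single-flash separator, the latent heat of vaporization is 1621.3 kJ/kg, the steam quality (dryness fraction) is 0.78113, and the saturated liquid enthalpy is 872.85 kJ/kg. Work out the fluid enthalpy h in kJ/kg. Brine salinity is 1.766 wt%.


h = hf + x * hfg
h = 872.85 + 0.78113 * 1621.3
h = 2139.3 kJ/kg


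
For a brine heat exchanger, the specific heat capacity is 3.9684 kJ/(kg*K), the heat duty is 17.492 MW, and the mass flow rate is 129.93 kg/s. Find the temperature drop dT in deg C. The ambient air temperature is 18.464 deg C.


dT = Q * 1000 / (mdot * cp)
dT = 17.492 * 1000 / (129.93 * 3.9684)
dT = 33.92459 K
Convert (temperature difference, 1 K = 1 deg C): 33.92459 K = 33.92459 deg C
dT = 33.925 deg C


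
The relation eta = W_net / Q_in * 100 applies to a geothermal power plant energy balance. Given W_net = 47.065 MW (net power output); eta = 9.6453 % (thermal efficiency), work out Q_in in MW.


Q_in = W_net / (eta / 100)
Q_in = 47.065 / (9.6453 / 100)
Q_in = 487.96 MW


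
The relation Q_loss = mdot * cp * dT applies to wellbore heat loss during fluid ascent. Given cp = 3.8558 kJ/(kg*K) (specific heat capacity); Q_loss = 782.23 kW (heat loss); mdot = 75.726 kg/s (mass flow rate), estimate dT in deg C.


dT = Q_loss / (mdot * cp)
dT = 782.23 / (75.726 * 3.8558)
dT = 2.679014 K
Convert (temperature difference, 1 K = 1 deg C): 2.679014 K = 2.679014 deg C
dT = 2.6790 deg C


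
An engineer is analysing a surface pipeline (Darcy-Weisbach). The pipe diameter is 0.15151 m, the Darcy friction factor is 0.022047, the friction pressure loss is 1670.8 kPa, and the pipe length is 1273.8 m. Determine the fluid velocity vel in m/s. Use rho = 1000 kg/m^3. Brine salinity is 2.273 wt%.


vel = sqrt(dP*1000*2*D / (f*L*rho))
vel = sqrt(1670.8*1000*2*0.15151 / (0.022047*1273.8*1000))
vel = 4.2459 m/s


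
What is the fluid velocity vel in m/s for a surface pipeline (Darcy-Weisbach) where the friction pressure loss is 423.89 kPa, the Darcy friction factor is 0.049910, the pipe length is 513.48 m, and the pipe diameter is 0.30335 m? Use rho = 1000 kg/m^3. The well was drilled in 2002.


vel = sqrt(dP*1000*2*D / (f*L*rho))
vel = sqrt(423.89*1000*2*0.30335 / (0.049910*513.48*1000))
vel = 3.1678 m/s


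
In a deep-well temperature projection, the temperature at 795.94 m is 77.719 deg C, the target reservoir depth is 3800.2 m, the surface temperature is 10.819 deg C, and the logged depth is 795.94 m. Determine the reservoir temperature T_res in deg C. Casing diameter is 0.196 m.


Step 1: grad = (T_d1 - T_surf)/d1 * 1000 = (77.719 - 10.819)/795.94 * 1000 = 84.05156 deg C/km
Step 2: T_res = T_surf + grad*d2/1000 = 10.819 + 84.05156*3800.2/1000 = 330.23 deg C
T_res = 330.23 deg C


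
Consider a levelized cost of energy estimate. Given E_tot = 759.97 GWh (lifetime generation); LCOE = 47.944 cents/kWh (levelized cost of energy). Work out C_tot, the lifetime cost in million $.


C_tot = LCOE / 100 * E_tot
C_tot = 47.944 / 100 * 759.97
C_tot = 364.36 million $


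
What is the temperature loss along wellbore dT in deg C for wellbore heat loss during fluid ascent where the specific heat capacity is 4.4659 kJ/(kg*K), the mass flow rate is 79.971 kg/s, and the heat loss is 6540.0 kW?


dT = Q_loss / (mdot * cp)
dT = 6540.0 / (79.971 * 4.4659)
dT = 18.31202 K
Convert (temperature difference, 1 K = 1 deg C): 18.31202 K = 18.31202 deg C
dT = 18.312 deg C


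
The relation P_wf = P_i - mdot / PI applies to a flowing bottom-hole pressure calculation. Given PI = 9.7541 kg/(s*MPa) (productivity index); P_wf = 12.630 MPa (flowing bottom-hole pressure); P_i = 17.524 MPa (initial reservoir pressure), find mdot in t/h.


mdot = (P_i - P_wf) * PI
mdot = (17.524 - 12.630) * 9.7541
mdot = 47.73657 kg/s
Convert: 47.73657 kg/s * 3.6 = 171.85 t/h
mdot = 171.85 t/h


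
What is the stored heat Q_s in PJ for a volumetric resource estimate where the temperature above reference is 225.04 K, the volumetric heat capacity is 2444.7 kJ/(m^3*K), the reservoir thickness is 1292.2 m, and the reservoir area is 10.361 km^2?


Step 1: Vr = A*1e6*hr = 10.361*1e6*1292.2 = 1.338848e+10 m^3
Step 2: Q_s = Vr*rhoc*dT/1e12 = 1.338848e+10*2444.7*225.04/1e12 = 7365.7 PJ
Q_s = 7365.7 PJ


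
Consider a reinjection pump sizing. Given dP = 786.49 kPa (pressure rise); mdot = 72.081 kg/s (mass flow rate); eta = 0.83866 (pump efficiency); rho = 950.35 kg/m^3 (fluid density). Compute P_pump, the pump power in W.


P_pump = mdot * dP / (rho * eta)
P_pump = 72.081 * 786.49 / (950.35 * 0.83866)
P_pump = 71.12864 kW
Convert: 71.12864 kW * 1000.0 = 71129 W
P_pump = 71129 W


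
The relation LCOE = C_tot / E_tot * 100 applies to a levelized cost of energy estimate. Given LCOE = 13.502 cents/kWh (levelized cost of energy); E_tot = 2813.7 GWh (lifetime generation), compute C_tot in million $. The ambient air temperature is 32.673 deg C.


C_tot = LCOE / 100 * E_tot
C_tot = 13.502 / 100 * 2813.7
C_tot = 379.91 million $


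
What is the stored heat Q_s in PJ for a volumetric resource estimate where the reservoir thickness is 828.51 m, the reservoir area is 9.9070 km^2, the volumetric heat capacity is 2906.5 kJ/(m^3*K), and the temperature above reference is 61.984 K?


Step 1: Vr = A*1e6*hr = 9.907*1e6*828.51 = 8.208049e+09 m^3
Step 2: Q_s = Vr*rhoc*dT/1e12 = 8.208049e+09*2906.5*61.984/1e12 = 1478.7 PJ
Q_s = 1478.7 PJ


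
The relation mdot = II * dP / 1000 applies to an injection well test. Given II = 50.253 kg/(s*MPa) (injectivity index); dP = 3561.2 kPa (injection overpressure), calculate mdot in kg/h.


mdot = II * dP / 1000
mdot = 50.253 * 3561.2 / 1000
mdot = 178.9610 kg/s
Convert: 178.9610 kg/s * 3600.0 = 6.4426e+05 kg/h
mdot = 6.4426e+05 kg/h


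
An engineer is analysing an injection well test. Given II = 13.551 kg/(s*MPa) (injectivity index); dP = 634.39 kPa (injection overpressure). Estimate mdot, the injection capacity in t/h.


mdot = II * dP / 1000
mdot = 13.551 * 634.39 / 1000
mdot = 8.596619 kg/s
Convert: 8.596619 kg/s * 3.6 = 30.948 t/h
mdot = 30.948 t/h


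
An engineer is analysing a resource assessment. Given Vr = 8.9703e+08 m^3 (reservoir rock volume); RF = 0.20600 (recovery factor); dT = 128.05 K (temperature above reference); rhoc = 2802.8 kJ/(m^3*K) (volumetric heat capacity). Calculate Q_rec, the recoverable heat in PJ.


Step 1: Q_s = Vr*rhoc*dT/1e12 = 8.9703e+08*2802.8*128.05/1e12 = 321.9428 PJ
Step 2: Q_rec = Q_s * RF = 321.9428 * 0.206 = 66.320 PJ
Q_rec = 66.320 PJ


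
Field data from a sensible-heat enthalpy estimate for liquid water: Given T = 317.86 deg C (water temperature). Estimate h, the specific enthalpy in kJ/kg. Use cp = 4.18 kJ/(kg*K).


h = cp * T
h = 4.18 * 317.86
h = 1328.7 kJ/kg


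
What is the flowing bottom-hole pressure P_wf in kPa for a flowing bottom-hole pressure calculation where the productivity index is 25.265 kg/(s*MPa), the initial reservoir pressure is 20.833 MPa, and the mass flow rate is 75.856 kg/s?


P_wf = P_i - mdot / PI
P_wf = 20.833 - 75.856 / 25.265
P_wf = 17.83059 MPa
Convert: 17.83059 MPa * 1000.0 = 17831 kPa
P_wf = 17831 kPa


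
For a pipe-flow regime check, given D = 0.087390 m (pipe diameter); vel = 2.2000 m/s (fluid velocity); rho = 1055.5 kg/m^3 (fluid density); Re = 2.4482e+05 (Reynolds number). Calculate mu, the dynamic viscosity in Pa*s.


mu = rho * vel * D / Re
mu = 1055.5 * 2.2000 * 0.087390 / 2.4482e+05
mu = 0.00082889 Pa*s


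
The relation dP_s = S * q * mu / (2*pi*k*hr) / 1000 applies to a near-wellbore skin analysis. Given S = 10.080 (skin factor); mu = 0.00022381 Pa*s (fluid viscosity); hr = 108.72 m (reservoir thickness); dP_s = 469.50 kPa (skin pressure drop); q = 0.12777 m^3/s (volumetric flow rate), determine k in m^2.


k = S*q*mu / (2*pi*dP_s*1000*hr)
k = 10.080*0.12777*0.00022381 / (2*pi*469.50*1000*108.72)
k = 8.9876e-13 m^2


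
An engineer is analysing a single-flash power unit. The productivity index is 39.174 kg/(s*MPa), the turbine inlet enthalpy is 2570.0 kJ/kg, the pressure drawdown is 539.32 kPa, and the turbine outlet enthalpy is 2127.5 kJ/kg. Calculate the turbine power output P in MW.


Step 1: mdot = PI * dP / 1000 = 39.174 * 539.32 / 1000 = 21.12732 kg/s
Step 2: P = mdot*(h_in - h_out)/1000 = 21.12732*(2570.0 - 2127.5)/1000 = 9.3488 MW
P = 9.3488 MW


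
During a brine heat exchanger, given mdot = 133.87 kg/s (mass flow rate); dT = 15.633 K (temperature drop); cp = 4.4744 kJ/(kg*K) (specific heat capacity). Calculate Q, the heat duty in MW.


Q = mdot * cp * dT / 1000
Q = 133.87 * 4.4744 * 15.633 / 1000
Q = 9.3640 MW


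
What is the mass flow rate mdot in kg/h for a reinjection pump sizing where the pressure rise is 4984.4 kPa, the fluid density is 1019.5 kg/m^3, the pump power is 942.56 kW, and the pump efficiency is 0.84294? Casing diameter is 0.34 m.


mdot = P_pump * rho * eta / dP
mdot = 942.56 * 1019.5 * 0.84294 / 4984.4
mdot = 162.5100 kg/s
Convert: 162.5100 kg/s * 3600.0 = 5.8504e+05 kg/h
mdot = 5.8504e+05 kg/h


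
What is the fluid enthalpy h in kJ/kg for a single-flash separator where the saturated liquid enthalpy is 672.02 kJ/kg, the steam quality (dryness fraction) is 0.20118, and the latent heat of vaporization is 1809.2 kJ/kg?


h = hf + x * hfg
h = 672.02 + 0.20118 * 1809.2
h = 1036.0 kJ/kg


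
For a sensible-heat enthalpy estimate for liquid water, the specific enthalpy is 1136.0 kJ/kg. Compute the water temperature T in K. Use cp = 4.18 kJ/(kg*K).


T = h / cp
T = 1136.0 / 4.18
T = 271.7703 deg C
Convert to K: 271.7703 + 273.15 = 544.92 K
T = 544.92 K


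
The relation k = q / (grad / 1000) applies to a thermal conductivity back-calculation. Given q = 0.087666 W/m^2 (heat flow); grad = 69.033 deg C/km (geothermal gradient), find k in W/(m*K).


k = q / (grad / 1000)
k = 0.087666 / (69.033 / 1000)
k = 1.2699 W/(m*K)


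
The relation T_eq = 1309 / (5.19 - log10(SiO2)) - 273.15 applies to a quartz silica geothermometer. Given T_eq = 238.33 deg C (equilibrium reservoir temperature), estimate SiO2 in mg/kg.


SiO2 = 10^(5.19 - 1309/(T_eq + 273.15))
SiO2 = 10^(5.19 - 1309/(238.33 + 273.15))
SiO2 = 427.33 mg/kg


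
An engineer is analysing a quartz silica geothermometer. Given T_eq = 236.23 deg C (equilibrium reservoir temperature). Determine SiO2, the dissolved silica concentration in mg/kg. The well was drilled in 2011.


SiO2 = 10^(5.19 - 1309/(T_eq + 273.15))
SiO2 = 10^(5.19 - 1309/(236.23 + 273.15))
SiO2 = 417.07 mg/kg


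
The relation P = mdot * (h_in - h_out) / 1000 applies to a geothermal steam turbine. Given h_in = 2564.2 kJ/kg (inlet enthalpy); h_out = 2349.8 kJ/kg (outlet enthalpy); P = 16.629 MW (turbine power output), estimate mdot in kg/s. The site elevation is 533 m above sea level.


mdot = P * 1000 / (h_in - h_out)
mdot = 16.629 * 1000 / (2564.2 - 2349.8)
mdot = 77.561 kg/s


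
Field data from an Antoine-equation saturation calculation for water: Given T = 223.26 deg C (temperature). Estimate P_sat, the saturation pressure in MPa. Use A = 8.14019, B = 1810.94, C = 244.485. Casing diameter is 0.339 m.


P_sat = 10^(A - B/(C + T)) / 760 * 0.101325
P_sat = 10^(8.14019 - 1810.94/(244.485 + 223.26)) / 760 * 0.101325
P_sat = 2.4743 MPa


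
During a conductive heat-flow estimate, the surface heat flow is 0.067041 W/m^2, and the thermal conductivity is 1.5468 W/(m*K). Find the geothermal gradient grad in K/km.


grad = q * 1000 / k
grad = 0.067041 * 1000 / 1.5468
grad = 43.34174 deg C/km
Convert: 43.34174 deg C/km * 1.0 = 43.342 K/km
grad = 43.342 K/km


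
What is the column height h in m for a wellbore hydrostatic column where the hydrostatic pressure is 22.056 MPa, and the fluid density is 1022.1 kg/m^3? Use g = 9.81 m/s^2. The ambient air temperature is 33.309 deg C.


h = P * 1e6 / (g * rho)
h = 22.056 * 1e6 / (9.81 * 1022.1)
h = 2199.7 m


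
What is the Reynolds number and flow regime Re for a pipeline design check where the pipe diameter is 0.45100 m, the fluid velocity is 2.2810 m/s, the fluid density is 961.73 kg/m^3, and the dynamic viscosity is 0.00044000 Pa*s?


Step 1: Re = rho*vel*D/mu = 961.73*2.281*0.451/0.00044 = 2.2485e+06
Step 2: Re = 2.2485e+06 > 4000, so flow is turbulent.
Re = 2.2485e+06 (turbulent)


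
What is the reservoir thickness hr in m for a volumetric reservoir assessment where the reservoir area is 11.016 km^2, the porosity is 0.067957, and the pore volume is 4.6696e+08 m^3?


hr = Vp / (A * 1e6 * phi)
hr = 4.6696e+08 / (11.016 * 1e6 * 0.067957)
hr = 623.77 m


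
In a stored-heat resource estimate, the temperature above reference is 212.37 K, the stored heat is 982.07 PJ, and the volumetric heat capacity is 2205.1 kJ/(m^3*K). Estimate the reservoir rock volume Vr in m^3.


Vr = Q_s * 1e12 / (rhoc * dT)
Vr = 982.07 * 1e12 / (2205.1 * 212.37)
Vr = 2.0971e+09 m^3


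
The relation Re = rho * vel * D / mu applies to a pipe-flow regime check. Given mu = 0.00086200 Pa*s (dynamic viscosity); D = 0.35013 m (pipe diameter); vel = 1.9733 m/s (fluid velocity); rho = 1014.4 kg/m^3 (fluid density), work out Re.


Re = rho * vel * D / mu
Re = 1014.4 * 1.9733 * 0.35013 / 0.00086200
Re = 8.1306e+05


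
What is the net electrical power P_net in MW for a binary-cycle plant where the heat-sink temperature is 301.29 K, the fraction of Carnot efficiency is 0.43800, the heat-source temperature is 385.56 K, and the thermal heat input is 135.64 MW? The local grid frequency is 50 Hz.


Step 1: eta = (1 - Tc/Th)*f = (1 - 301.29/385.56)*0.438 = 0.09573156
Step 2: P_net = eta * Q_in = 0.09573156 * 135.64 = 12.985 MW
P_net = 12.985 MW


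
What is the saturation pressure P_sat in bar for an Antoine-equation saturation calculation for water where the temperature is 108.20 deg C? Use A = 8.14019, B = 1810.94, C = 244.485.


P_sat = 10^(A - B/(C + T)) / 760 * 0.101325
P_sat = 10^(8.14019 - 1810.94/(244.485 + 108.20)) / 760 * 0.101325
P_sat = 0.1350111 MPa
Convert: 0.1350111 MPa * 10.0 = 1.3501 bar
P_sat = 1.3501 bar


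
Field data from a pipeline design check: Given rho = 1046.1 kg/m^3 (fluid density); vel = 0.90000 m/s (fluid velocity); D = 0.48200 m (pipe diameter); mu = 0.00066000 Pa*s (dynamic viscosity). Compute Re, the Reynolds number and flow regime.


Step 1: Re = rho*vel*D/mu = 1046.1*0.9*0.482/0.00066 = 6.8757e+05
Step 2: Re = 6.8757e+05 > 4000, so flow is turbulent.
Re = 6.8757e+05 (turbulent)


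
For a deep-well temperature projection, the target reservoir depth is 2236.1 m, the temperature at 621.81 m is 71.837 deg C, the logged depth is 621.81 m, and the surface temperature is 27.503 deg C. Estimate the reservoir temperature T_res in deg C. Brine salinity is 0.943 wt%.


Step 1: grad = (T_d1 - T_surf)/d1 * 1000 = (71.837 - 27.503)/621.81 * 1000 = 71.29831 deg C/km
Step 2: T_res = T_surf + grad*d2/1000 = 27.503 + 71.29831*2236.1/1000 = 186.93 deg C
T_res = 186.93 deg C


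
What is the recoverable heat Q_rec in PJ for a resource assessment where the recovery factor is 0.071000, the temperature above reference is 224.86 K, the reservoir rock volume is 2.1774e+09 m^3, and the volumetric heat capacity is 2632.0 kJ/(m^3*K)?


Step 1: Q_s = Vr*rhoc*dT/1e12 = 2.1774e+09*2632.0*224.86/1e12 = 1288.654 PJ
Step 2: Q_rec = Q_s * RF = 1288.654 * 0.071 = 91.494 PJ
Q_rec = 91.494 PJ


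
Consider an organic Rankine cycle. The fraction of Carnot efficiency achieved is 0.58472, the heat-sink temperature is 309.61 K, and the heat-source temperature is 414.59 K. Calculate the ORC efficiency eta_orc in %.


eta_orc = (1 - Tc/Th) * f * 100
eta_orc = (1 - 309.61/414.59) * 0.58472 * 100
eta_orc = 14.806 %


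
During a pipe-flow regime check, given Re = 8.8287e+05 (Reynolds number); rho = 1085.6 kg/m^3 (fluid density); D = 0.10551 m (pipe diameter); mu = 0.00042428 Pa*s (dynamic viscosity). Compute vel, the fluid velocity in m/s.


vel = Re * mu / (rho * D)
vel = 8.8287e+05 * 0.00042428 / (1085.6 * 0.10551)
vel = 3.2703 m/s


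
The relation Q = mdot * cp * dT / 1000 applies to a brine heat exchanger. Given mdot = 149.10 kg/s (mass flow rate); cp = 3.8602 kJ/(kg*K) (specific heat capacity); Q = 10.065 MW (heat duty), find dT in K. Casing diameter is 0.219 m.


dT = Q * 1000 / (mdot * cp)
dT = 10.065 * 1000 / (149.10 * 3.8602)
dT = 17.487 K


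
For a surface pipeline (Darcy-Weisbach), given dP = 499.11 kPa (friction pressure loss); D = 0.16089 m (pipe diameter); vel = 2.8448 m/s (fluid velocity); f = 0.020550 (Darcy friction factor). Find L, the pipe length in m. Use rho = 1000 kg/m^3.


L = dP*1000*D / (f*rho*vel^2/2)
L = 499.11*1000*0.16089 / (0.020550*1000*2.8448^2/2)
L = 965.70 m


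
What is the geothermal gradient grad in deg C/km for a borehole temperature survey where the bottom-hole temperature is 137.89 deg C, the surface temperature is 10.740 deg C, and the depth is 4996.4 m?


grad = (T_d - T_surf) / d * 1000
grad = (137.89 - 10.740) / 4996.4 * 1000
grad = 25.448 deg C/km


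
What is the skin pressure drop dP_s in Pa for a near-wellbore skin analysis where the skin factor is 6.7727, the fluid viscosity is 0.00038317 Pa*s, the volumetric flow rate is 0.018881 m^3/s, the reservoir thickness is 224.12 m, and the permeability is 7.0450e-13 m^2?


dP_s = S * q * mu / (2*pi*k*hr) / 1000
dP_s = 6.7727 * 0.018881 * 0.00038317 / (2*pi*7.0450e-13*224.12) / 1000
dP_s = 49.38975 kPa
Convert: 49.38975 kPa * 1000.0 = 49390 Pa
dP_s = 49390 Pa


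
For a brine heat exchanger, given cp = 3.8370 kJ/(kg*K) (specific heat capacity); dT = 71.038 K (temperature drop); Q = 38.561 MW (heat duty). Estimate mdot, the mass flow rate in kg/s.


mdot = Q * 1000 / (cp * dT)
mdot = 38.561 * 1000 / (3.8370 * 71.038)
mdot = 141.47 kg/s


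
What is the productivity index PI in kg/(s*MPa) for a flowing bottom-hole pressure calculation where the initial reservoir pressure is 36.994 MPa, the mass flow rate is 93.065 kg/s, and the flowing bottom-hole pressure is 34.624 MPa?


PI = mdot / (P_i - P_wf)
PI = 93.065 / (36.994 - 34.624)
PI = 39.268 kg/(s*MPa)


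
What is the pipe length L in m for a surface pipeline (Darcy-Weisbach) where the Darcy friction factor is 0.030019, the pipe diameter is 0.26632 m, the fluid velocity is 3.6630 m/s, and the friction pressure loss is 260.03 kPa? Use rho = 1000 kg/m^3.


L = dP*1000*D / (f*rho*vel^2/2)
L = 260.03*1000*0.26632 / (0.030019*1000*3.6630^2/2)
L = 343.86 m


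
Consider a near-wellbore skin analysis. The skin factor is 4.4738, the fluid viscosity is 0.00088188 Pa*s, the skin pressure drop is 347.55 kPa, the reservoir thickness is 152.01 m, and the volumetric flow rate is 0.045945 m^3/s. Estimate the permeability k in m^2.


k = S*q*mu / (2*pi*dP_s*1000*hr)
k = 4.4738*0.045945*0.00088188 / (2*pi*347.55*1000*152.01)
k = 5.4608e-13 m^2


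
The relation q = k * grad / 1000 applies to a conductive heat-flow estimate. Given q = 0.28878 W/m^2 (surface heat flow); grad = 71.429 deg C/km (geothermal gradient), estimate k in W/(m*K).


k = q * 1000 / grad
k = 0.28878 * 1000 / 71.429
k = 4.0429 W/(m*K)


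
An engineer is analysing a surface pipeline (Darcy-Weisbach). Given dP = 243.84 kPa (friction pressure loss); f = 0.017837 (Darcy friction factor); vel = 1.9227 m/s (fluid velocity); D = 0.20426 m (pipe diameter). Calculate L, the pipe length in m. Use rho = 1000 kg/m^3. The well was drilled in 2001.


L = dP*1000*D / (f*rho*vel^2/2)
L = 243.84*1000*0.20426 / (0.017837*1000*1.9227^2/2)
L = 1510.7 m


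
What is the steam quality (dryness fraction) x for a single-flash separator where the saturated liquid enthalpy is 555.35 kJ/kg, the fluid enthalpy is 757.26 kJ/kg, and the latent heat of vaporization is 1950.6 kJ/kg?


x = (h - hf) / hfg
x = (757.26 - 555.35) / 1950.6
x = 0.10351


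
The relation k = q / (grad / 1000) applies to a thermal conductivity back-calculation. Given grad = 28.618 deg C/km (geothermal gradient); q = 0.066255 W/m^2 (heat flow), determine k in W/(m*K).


k = q / (grad / 1000)
k = 0.066255 / (28.618 / 1000)
k = 2.3152 W/(m*K)


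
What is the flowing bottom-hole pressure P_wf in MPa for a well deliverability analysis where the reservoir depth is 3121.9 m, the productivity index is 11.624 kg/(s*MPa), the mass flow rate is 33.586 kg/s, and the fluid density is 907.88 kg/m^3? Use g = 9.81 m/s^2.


Step 1: P_i = rho*g*h/1e6 = 907.88*9.81*3121.9/1e6 = 27.80459 MPa
Step 2: P_wf = P_i - mdot/PI = 27.80459 - 33.586/11.624 = 24.915 MPa
P_wf = 24.915 MPa


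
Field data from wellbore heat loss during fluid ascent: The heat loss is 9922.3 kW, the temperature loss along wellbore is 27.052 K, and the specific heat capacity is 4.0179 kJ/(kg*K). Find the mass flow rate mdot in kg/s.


mdot = Q_loss / (cp * dT)
mdot = 9922.3 / (4.0179 * 27.052)
mdot = 91.288 kg/s


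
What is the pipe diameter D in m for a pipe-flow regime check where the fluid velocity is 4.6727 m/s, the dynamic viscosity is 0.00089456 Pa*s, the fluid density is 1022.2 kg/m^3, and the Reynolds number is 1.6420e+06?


D = Re * mu / (rho * vel)
D = 1.6420e+06 * 0.00089456 / (1022.2 * 4.6727)
D = 0.30752 m


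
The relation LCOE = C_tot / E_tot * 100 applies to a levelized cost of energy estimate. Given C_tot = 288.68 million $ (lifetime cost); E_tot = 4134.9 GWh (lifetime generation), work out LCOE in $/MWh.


LCOE = C_tot / E_tot * 100
LCOE = 288.68 / 4134.9 * 100
LCOE = 6.981547 cents/kWh
Convert: 6.981547 cents/kWh * 10.0 = 69.815 $/MWh
LCOE = 69.815 $/MWh


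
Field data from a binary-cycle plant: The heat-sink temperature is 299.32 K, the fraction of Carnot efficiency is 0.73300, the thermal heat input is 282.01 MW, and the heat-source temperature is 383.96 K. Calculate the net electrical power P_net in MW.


Step 1: eta = (1 - Tc/Th)*f = (1 - 299.32/383.96)*0.733 = 0.1615822
Step 2: P_net = eta * Q_in = 0.1615822 * 282.01 = 45.568 MW
P_net = 45.568 MW


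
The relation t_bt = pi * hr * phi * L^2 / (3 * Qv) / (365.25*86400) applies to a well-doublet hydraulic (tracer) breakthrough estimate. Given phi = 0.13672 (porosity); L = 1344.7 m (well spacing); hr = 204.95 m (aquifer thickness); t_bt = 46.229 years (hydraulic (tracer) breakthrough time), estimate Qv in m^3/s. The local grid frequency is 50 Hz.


Qv = pi*hr*phi*L^2 / (3*t_bt*365.25*86400)
Qv = pi*204.95*0.13672*1344.7^2 / (3*46.229*365.25*86400)
Qv = 0.036370 m^3/s


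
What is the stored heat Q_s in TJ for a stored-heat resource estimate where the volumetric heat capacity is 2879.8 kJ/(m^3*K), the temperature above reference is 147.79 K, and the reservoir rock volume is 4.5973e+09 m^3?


Q_s = Vr * rhoc * dT / 1e12
Q_s = 4.5973e+09 * 2879.8 * 147.79 / 1e12
Q_s = 1956.637 PJ
Convert: 1956.637 PJ * 1000.0 = 1.9566e+06 TJ
Q_s = 1.9566e+06 TJ


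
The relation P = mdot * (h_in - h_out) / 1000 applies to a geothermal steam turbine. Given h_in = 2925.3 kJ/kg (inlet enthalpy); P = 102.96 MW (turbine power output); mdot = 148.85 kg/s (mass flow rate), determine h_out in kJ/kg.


h_out = h_in - P * 1000 / mdot
h_out = 2925.3 - 102.96 * 1000 / 148.85
h_out = 2233.6 kJ/kg


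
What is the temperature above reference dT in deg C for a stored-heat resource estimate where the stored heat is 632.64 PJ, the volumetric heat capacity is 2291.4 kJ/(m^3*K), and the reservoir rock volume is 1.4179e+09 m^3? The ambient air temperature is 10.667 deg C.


dT = Q_s * 1e12 / (Vr * rhoc)
dT = 632.64 * 1e12 / (1.4179e+09 * 2291.4)
dT = 194.7198 K
Convert (temperature difference, 1 K = 1 deg C): 194.7198 K = 194.7198 deg C
dT = 194.72 deg C


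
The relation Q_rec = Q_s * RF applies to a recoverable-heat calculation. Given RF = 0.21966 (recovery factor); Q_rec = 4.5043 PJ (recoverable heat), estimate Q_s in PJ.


Q_s = Q_rec / RF
Q_s = 4.5043 / 0.21966
Q_s = 20.506 PJ


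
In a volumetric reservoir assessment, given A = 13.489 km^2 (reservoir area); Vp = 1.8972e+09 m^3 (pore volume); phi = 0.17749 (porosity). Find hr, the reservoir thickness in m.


hr = Vp / (A * 1e6 * phi)
hr = 1.8972e+09 / (13.489 * 1e6 * 0.17749)
hr = 792.43 m


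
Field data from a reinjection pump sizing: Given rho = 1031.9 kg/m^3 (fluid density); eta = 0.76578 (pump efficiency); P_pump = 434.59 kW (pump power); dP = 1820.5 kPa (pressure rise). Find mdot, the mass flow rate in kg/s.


mdot = P_pump * rho * eta / dP
mdot = 434.59 * 1031.9 * 0.76578 / 1820.5
mdot = 188.64 kg/s


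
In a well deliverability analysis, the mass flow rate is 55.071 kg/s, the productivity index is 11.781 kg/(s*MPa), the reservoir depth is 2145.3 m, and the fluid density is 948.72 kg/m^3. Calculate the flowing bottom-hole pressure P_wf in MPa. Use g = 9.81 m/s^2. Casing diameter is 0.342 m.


Step 1: P_i = rho*g*h/1e6 = 948.72*9.81*2145.3/1e6 = 19.96619 MPa
Step 2: P_wf = P_i - mdot/PI = 19.96619 - 55.071/11.781 = 15.292 MPa
P_wf = 15.292 MPa


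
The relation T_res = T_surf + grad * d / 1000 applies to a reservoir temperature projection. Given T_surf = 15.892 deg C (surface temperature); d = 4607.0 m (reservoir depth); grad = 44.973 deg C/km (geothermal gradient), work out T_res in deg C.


T_res = T_surf + grad * d / 1000
T_res = 15.892 + 44.973 * 4607.0 / 1000
T_res = 223.08 deg C


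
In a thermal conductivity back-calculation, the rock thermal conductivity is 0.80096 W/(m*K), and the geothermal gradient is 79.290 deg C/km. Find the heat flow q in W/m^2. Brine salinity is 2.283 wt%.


q = k * grad / 1000
q = 0.80096 * 79.290 / 1000
q = 0.063508 W/m^2


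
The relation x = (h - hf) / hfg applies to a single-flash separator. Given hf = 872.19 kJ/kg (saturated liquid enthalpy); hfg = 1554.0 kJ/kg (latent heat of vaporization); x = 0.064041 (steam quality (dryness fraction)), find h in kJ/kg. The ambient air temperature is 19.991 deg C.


h = hf + x * hfg
h = 872.19 + 0.064041 * 1554.0
h = 971.71 kJ/kg


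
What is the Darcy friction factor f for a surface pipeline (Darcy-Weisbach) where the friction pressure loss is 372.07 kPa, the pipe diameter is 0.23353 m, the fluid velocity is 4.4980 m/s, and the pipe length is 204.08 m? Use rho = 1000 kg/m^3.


f = dP*1000 / ((L/D)*(rho*vel^2/2))
f = 372.07*1000 / ((204.08/0.23353)*(1000*4.4980^2/2))
f = 0.042088


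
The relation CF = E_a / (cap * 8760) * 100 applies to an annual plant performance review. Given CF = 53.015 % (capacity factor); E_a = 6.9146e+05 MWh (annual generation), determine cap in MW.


cap = E_a / (CF/100 * 8760)
cap = 6.9146e+05 / (53.015/100 * 8760)
cap = 148.89 MW


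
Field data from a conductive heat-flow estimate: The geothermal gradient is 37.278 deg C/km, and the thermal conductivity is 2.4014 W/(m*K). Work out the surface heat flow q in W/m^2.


q = k * grad / 1000
q = 2.4014 * 37.278 / 1000
q = 0.089519 W/m^2


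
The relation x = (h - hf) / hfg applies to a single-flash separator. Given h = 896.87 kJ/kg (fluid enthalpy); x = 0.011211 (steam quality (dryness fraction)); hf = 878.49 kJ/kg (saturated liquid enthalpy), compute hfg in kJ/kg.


hfg = (h - hf) / x
hfg = (896.87 - 878.49) / 0.011211
hfg = 1639.5 kJ/kg


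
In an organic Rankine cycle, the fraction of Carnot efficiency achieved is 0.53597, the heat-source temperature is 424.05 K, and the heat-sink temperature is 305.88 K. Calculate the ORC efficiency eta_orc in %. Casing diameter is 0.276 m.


eta_orc = (1 - Tc/Th) * f * 100
eta_orc = (1 - 305.88/424.05) * 0.53597 * 100
eta_orc = 14.936 %


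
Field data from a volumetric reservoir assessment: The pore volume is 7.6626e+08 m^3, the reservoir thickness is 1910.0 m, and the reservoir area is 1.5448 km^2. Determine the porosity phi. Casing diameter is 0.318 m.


phi = Vp / (A * 1e6 * hr)
phi = 7.6626e+08 / (1.5448 * 1e6 * 1910.0)
phi = 0.25970


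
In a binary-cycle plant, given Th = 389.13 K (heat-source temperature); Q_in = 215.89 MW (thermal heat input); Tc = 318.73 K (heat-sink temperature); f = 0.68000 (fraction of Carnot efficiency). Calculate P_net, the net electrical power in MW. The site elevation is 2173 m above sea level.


Step 1: eta = (1 - Tc/Th)*f = (1 - 318.73/389.13)*0.68 = 0.1230232
Step 2: P_net = eta * Q_in = 0.1230232 * 215.89 = 26.559 MW
P_net = 26.559 MW
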